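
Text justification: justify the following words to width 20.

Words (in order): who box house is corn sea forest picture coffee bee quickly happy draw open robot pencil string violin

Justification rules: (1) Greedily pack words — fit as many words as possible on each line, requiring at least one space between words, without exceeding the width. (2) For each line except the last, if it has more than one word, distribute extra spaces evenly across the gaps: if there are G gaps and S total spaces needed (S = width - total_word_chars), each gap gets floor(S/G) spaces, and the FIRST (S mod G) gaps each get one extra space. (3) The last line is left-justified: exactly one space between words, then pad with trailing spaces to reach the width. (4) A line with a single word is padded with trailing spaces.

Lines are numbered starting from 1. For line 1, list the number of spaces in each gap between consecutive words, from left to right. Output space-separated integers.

Line 1: ['who', 'box', 'house', 'is'] (min_width=16, slack=4)
Line 2: ['corn', 'sea', 'forest'] (min_width=15, slack=5)
Line 3: ['picture', 'coffee', 'bee'] (min_width=18, slack=2)
Line 4: ['quickly', 'happy', 'draw'] (min_width=18, slack=2)
Line 5: ['open', 'robot', 'pencil'] (min_width=17, slack=3)
Line 6: ['string', 'violin'] (min_width=13, slack=7)

Answer: 3 2 2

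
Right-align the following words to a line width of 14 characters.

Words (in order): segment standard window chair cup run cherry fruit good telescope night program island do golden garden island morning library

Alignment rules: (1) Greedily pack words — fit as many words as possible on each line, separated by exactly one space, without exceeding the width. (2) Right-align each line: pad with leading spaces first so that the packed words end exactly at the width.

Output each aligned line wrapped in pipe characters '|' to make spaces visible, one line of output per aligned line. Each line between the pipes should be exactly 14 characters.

Line 1: ['segment'] (min_width=7, slack=7)
Line 2: ['standard'] (min_width=8, slack=6)
Line 3: ['window', 'chair'] (min_width=12, slack=2)
Line 4: ['cup', 'run', 'cherry'] (min_width=14, slack=0)
Line 5: ['fruit', 'good'] (min_width=10, slack=4)
Line 6: ['telescope'] (min_width=9, slack=5)
Line 7: ['night', 'program'] (min_width=13, slack=1)
Line 8: ['island', 'do'] (min_width=9, slack=5)
Line 9: ['golden', 'garden'] (min_width=13, slack=1)
Line 10: ['island', 'morning'] (min_width=14, slack=0)
Line 11: ['library'] (min_width=7, slack=7)

Answer: |       segment|
|      standard|
|  window chair|
|cup run cherry|
|    fruit good|
|     telescope|
| night program|
|     island do|
| golden garden|
|island morning|
|       library|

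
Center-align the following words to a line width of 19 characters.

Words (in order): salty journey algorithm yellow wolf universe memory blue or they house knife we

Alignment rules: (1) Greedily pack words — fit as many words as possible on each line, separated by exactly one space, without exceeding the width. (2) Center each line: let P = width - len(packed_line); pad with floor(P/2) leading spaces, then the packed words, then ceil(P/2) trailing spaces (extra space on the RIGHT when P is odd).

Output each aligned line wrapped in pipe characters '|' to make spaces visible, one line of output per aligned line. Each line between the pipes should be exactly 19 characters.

Answer: |   salty journey   |
| algorithm yellow  |
|   wolf universe   |
|memory blue or they|
|  house knife we   |

Derivation:
Line 1: ['salty', 'journey'] (min_width=13, slack=6)
Line 2: ['algorithm', 'yellow'] (min_width=16, slack=3)
Line 3: ['wolf', 'universe'] (min_width=13, slack=6)
Line 4: ['memory', 'blue', 'or', 'they'] (min_width=19, slack=0)
Line 5: ['house', 'knife', 'we'] (min_width=14, slack=5)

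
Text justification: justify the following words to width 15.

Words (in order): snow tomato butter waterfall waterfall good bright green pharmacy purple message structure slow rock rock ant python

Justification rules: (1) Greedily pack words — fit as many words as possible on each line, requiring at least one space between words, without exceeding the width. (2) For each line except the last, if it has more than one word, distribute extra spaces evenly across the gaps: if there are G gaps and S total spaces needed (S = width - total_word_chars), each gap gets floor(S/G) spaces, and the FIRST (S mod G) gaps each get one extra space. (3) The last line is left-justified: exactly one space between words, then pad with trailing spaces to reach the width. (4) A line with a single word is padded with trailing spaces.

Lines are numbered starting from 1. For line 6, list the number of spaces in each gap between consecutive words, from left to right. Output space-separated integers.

Line 1: ['snow', 'tomato'] (min_width=11, slack=4)
Line 2: ['butter'] (min_width=6, slack=9)
Line 3: ['waterfall'] (min_width=9, slack=6)
Line 4: ['waterfall', 'good'] (min_width=14, slack=1)
Line 5: ['bright', 'green'] (min_width=12, slack=3)
Line 6: ['pharmacy', 'purple'] (min_width=15, slack=0)
Line 7: ['message'] (min_width=7, slack=8)
Line 8: ['structure', 'slow'] (min_width=14, slack=1)
Line 9: ['rock', 'rock', 'ant'] (min_width=13, slack=2)
Line 10: ['python'] (min_width=6, slack=9)

Answer: 1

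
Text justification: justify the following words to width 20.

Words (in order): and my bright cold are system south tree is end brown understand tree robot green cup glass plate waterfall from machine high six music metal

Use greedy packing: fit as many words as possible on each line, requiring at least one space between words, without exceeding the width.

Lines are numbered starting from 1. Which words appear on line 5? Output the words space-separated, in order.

Answer: robot green cup

Derivation:
Line 1: ['and', 'my', 'bright', 'cold'] (min_width=18, slack=2)
Line 2: ['are', 'system', 'south'] (min_width=16, slack=4)
Line 3: ['tree', 'is', 'end', 'brown'] (min_width=17, slack=3)
Line 4: ['understand', 'tree'] (min_width=15, slack=5)
Line 5: ['robot', 'green', 'cup'] (min_width=15, slack=5)
Line 6: ['glass', 'plate'] (min_width=11, slack=9)
Line 7: ['waterfall', 'from'] (min_width=14, slack=6)
Line 8: ['machine', 'high', 'six'] (min_width=16, slack=4)
Line 9: ['music', 'metal'] (min_width=11, slack=9)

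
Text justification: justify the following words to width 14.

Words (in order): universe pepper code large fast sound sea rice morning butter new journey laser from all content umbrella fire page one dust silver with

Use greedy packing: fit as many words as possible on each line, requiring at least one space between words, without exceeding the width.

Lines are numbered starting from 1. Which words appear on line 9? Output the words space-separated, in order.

Line 1: ['universe'] (min_width=8, slack=6)
Line 2: ['pepper', 'code'] (min_width=11, slack=3)
Line 3: ['large', 'fast'] (min_width=10, slack=4)
Line 4: ['sound', 'sea', 'rice'] (min_width=14, slack=0)
Line 5: ['morning', 'butter'] (min_width=14, slack=0)
Line 6: ['new', 'journey'] (min_width=11, slack=3)
Line 7: ['laser', 'from', 'all'] (min_width=14, slack=0)
Line 8: ['content'] (min_width=7, slack=7)
Line 9: ['umbrella', 'fire'] (min_width=13, slack=1)
Line 10: ['page', 'one', 'dust'] (min_width=13, slack=1)
Line 11: ['silver', 'with'] (min_width=11, slack=3)

Answer: umbrella fire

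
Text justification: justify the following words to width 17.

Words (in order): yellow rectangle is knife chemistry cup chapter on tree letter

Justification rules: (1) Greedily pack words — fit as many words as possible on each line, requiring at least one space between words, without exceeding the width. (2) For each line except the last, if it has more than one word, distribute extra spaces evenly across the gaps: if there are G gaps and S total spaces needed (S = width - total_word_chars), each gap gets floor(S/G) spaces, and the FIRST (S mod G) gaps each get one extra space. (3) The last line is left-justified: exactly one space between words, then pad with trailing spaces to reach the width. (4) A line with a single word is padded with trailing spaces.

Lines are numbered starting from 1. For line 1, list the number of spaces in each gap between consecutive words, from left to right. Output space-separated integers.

Answer: 2

Derivation:
Line 1: ['yellow', 'rectangle'] (min_width=16, slack=1)
Line 2: ['is', 'knife'] (min_width=8, slack=9)
Line 3: ['chemistry', 'cup'] (min_width=13, slack=4)
Line 4: ['chapter', 'on', 'tree'] (min_width=15, slack=2)
Line 5: ['letter'] (min_width=6, slack=11)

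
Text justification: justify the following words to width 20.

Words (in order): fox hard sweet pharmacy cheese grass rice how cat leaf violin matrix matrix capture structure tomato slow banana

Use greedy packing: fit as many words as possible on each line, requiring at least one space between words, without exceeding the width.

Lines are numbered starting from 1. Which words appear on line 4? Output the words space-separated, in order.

Answer: leaf violin matrix

Derivation:
Line 1: ['fox', 'hard', 'sweet'] (min_width=14, slack=6)
Line 2: ['pharmacy', 'cheese'] (min_width=15, slack=5)
Line 3: ['grass', 'rice', 'how', 'cat'] (min_width=18, slack=2)
Line 4: ['leaf', 'violin', 'matrix'] (min_width=18, slack=2)
Line 5: ['matrix', 'capture'] (min_width=14, slack=6)
Line 6: ['structure', 'tomato'] (min_width=16, slack=4)
Line 7: ['slow', 'banana'] (min_width=11, slack=9)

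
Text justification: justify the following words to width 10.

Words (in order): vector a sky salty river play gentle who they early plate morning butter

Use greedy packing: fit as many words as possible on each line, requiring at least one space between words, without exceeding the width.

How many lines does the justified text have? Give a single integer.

Line 1: ['vector', 'a'] (min_width=8, slack=2)
Line 2: ['sky', 'salty'] (min_width=9, slack=1)
Line 3: ['river', 'play'] (min_width=10, slack=0)
Line 4: ['gentle', 'who'] (min_width=10, slack=0)
Line 5: ['they', 'early'] (min_width=10, slack=0)
Line 6: ['plate'] (min_width=5, slack=5)
Line 7: ['morning'] (min_width=7, slack=3)
Line 8: ['butter'] (min_width=6, slack=4)
Total lines: 8

Answer: 8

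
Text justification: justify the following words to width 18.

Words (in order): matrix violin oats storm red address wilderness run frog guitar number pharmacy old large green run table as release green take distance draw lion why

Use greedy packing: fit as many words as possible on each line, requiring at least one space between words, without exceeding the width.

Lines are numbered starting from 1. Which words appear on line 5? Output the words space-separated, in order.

Line 1: ['matrix', 'violin', 'oats'] (min_width=18, slack=0)
Line 2: ['storm', 'red', 'address'] (min_width=17, slack=1)
Line 3: ['wilderness', 'run'] (min_width=14, slack=4)
Line 4: ['frog', 'guitar', 'number'] (min_width=18, slack=0)
Line 5: ['pharmacy', 'old', 'large'] (min_width=18, slack=0)
Line 6: ['green', 'run', 'table', 'as'] (min_width=18, slack=0)
Line 7: ['release', 'green', 'take'] (min_width=18, slack=0)
Line 8: ['distance', 'draw', 'lion'] (min_width=18, slack=0)
Line 9: ['why'] (min_width=3, slack=15)

Answer: pharmacy old large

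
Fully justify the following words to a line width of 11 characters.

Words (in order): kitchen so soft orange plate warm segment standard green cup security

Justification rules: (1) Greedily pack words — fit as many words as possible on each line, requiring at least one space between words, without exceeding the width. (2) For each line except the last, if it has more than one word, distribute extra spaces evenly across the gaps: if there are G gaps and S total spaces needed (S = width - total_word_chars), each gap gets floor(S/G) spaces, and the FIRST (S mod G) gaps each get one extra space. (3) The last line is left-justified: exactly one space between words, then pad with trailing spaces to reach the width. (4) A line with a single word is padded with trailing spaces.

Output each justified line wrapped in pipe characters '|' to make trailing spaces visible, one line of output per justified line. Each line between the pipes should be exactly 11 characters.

Answer: |kitchen  so|
|soft orange|
|plate  warm|
|segment    |
|standard   |
|green   cup|
|security   |

Derivation:
Line 1: ['kitchen', 'so'] (min_width=10, slack=1)
Line 2: ['soft', 'orange'] (min_width=11, slack=0)
Line 3: ['plate', 'warm'] (min_width=10, slack=1)
Line 4: ['segment'] (min_width=7, slack=4)
Line 5: ['standard'] (min_width=8, slack=3)
Line 6: ['green', 'cup'] (min_width=9, slack=2)
Line 7: ['security'] (min_width=8, slack=3)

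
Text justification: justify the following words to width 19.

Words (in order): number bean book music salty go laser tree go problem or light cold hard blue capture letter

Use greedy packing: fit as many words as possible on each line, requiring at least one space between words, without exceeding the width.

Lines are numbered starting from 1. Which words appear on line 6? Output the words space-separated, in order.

Line 1: ['number', 'bean', 'book'] (min_width=16, slack=3)
Line 2: ['music', 'salty', 'go'] (min_width=14, slack=5)
Line 3: ['laser', 'tree', 'go'] (min_width=13, slack=6)
Line 4: ['problem', 'or', 'light'] (min_width=16, slack=3)
Line 5: ['cold', 'hard', 'blue'] (min_width=14, slack=5)
Line 6: ['capture', 'letter'] (min_width=14, slack=5)

Answer: capture letter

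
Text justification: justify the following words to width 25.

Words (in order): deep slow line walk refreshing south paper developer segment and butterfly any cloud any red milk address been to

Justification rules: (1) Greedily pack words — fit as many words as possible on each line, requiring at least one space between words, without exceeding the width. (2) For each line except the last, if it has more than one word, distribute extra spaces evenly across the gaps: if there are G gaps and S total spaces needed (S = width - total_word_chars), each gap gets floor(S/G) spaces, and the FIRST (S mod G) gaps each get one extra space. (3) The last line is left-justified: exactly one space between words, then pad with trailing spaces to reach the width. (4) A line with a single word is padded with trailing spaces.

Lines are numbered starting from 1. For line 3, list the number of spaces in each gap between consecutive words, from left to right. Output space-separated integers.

Answer: 3 3

Derivation:
Line 1: ['deep', 'slow', 'line', 'walk'] (min_width=19, slack=6)
Line 2: ['refreshing', 'south', 'paper'] (min_width=22, slack=3)
Line 3: ['developer', 'segment', 'and'] (min_width=21, slack=4)
Line 4: ['butterfly', 'any', 'cloud', 'any'] (min_width=23, slack=2)
Line 5: ['red', 'milk', 'address', 'been', 'to'] (min_width=24, slack=1)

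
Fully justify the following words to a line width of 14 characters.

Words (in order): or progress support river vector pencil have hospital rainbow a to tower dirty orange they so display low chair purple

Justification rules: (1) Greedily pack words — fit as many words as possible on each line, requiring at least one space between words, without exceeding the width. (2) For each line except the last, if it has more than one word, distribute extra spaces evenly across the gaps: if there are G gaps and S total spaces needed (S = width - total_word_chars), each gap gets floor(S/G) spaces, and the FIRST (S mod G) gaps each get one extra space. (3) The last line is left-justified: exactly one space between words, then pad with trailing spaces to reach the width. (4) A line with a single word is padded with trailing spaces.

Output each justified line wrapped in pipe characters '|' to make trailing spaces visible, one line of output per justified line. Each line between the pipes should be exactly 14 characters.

Line 1: ['or', 'progress'] (min_width=11, slack=3)
Line 2: ['support', 'river'] (min_width=13, slack=1)
Line 3: ['vector', 'pencil'] (min_width=13, slack=1)
Line 4: ['have', 'hospital'] (min_width=13, slack=1)
Line 5: ['rainbow', 'a', 'to'] (min_width=12, slack=2)
Line 6: ['tower', 'dirty'] (min_width=11, slack=3)
Line 7: ['orange', 'they', 'so'] (min_width=14, slack=0)
Line 8: ['display', 'low'] (min_width=11, slack=3)
Line 9: ['chair', 'purple'] (min_width=12, slack=2)

Answer: |or    progress|
|support  river|
|vector  pencil|
|have  hospital|
|rainbow  a  to|
|tower    dirty|
|orange they so|
|display    low|
|chair purple  |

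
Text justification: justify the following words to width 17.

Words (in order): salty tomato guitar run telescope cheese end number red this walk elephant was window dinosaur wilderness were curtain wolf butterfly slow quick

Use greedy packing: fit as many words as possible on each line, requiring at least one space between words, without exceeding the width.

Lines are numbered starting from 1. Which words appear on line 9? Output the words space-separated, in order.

Line 1: ['salty', 'tomato'] (min_width=12, slack=5)
Line 2: ['guitar', 'run'] (min_width=10, slack=7)
Line 3: ['telescope', 'cheese'] (min_width=16, slack=1)
Line 4: ['end', 'number', 'red'] (min_width=14, slack=3)
Line 5: ['this', 'walk'] (min_width=9, slack=8)
Line 6: ['elephant', 'was'] (min_width=12, slack=5)
Line 7: ['window', 'dinosaur'] (min_width=15, slack=2)
Line 8: ['wilderness', 'were'] (min_width=15, slack=2)
Line 9: ['curtain', 'wolf'] (min_width=12, slack=5)
Line 10: ['butterfly', 'slow'] (min_width=14, slack=3)
Line 11: ['quick'] (min_width=5, slack=12)

Answer: curtain wolf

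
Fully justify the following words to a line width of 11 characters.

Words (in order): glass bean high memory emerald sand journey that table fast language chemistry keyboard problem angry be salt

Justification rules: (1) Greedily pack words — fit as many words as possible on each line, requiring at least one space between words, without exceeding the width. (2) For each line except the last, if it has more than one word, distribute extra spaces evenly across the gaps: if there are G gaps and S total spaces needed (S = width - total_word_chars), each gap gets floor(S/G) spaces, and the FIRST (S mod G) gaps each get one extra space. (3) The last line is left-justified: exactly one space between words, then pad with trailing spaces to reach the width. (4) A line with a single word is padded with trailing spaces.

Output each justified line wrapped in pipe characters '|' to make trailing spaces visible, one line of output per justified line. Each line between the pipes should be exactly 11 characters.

Line 1: ['glass', 'bean'] (min_width=10, slack=1)
Line 2: ['high', 'memory'] (min_width=11, slack=0)
Line 3: ['emerald'] (min_width=7, slack=4)
Line 4: ['sand'] (min_width=4, slack=7)
Line 5: ['journey'] (min_width=7, slack=4)
Line 6: ['that', 'table'] (min_width=10, slack=1)
Line 7: ['fast'] (min_width=4, slack=7)
Line 8: ['language'] (min_width=8, slack=3)
Line 9: ['chemistry'] (min_width=9, slack=2)
Line 10: ['keyboard'] (min_width=8, slack=3)
Line 11: ['problem'] (min_width=7, slack=4)
Line 12: ['angry', 'be'] (min_width=8, slack=3)
Line 13: ['salt'] (min_width=4, slack=7)

Answer: |glass  bean|
|high memory|
|emerald    |
|sand       |
|journey    |
|that  table|
|fast       |
|language   |
|chemistry  |
|keyboard   |
|problem    |
|angry    be|
|salt       |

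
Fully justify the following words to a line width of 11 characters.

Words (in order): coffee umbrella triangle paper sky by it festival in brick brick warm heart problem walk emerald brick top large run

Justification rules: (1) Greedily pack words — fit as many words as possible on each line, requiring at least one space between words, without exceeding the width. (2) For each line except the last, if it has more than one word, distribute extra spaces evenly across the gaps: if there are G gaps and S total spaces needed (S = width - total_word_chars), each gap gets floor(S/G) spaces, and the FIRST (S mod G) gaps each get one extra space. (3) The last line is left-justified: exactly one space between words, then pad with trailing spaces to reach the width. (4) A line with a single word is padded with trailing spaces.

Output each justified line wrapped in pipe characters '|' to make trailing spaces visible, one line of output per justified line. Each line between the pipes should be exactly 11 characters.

Answer: |coffee     |
|umbrella   |
|triangle   |
|paper   sky|
|by       it|
|festival in|
|brick brick|
|warm  heart|
|problem    |
|walk       |
|emerald    |
|brick   top|
|large run  |

Derivation:
Line 1: ['coffee'] (min_width=6, slack=5)
Line 2: ['umbrella'] (min_width=8, slack=3)
Line 3: ['triangle'] (min_width=8, slack=3)
Line 4: ['paper', 'sky'] (min_width=9, slack=2)
Line 5: ['by', 'it'] (min_width=5, slack=6)
Line 6: ['festival', 'in'] (min_width=11, slack=0)
Line 7: ['brick', 'brick'] (min_width=11, slack=0)
Line 8: ['warm', 'heart'] (min_width=10, slack=1)
Line 9: ['problem'] (min_width=7, slack=4)
Line 10: ['walk'] (min_width=4, slack=7)
Line 11: ['emerald'] (min_width=7, slack=4)
Line 12: ['brick', 'top'] (min_width=9, slack=2)
Line 13: ['large', 'run'] (min_width=9, slack=2)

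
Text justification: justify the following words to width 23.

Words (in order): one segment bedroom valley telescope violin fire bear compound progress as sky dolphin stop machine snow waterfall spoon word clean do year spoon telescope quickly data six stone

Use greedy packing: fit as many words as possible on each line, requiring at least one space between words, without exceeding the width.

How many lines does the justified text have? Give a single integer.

Answer: 9

Derivation:
Line 1: ['one', 'segment', 'bedroom'] (min_width=19, slack=4)
Line 2: ['valley', 'telescope', 'violin'] (min_width=23, slack=0)
Line 3: ['fire', 'bear', 'compound'] (min_width=18, slack=5)
Line 4: ['progress', 'as', 'sky', 'dolphin'] (min_width=23, slack=0)
Line 5: ['stop', 'machine', 'snow'] (min_width=17, slack=6)
Line 6: ['waterfall', 'spoon', 'word'] (min_width=20, slack=3)
Line 7: ['clean', 'do', 'year', 'spoon'] (min_width=19, slack=4)
Line 8: ['telescope', 'quickly', 'data'] (min_width=22, slack=1)
Line 9: ['six', 'stone'] (min_width=9, slack=14)
Total lines: 9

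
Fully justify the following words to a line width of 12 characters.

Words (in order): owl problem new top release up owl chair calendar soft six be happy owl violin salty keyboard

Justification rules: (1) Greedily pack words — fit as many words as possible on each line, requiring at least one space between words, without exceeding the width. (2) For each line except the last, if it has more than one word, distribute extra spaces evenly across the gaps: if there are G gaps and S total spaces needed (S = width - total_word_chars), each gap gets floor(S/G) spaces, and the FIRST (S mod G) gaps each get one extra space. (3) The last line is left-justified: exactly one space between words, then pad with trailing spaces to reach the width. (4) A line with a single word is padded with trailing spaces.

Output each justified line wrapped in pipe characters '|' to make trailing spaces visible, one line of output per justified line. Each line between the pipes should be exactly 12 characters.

Line 1: ['owl', 'problem'] (min_width=11, slack=1)
Line 2: ['new', 'top'] (min_width=7, slack=5)
Line 3: ['release', 'up'] (min_width=10, slack=2)
Line 4: ['owl', 'chair'] (min_width=9, slack=3)
Line 5: ['calendar'] (min_width=8, slack=4)
Line 6: ['soft', 'six', 'be'] (min_width=11, slack=1)
Line 7: ['happy', 'owl'] (min_width=9, slack=3)
Line 8: ['violin', 'salty'] (min_width=12, slack=0)
Line 9: ['keyboard'] (min_width=8, slack=4)

Answer: |owl  problem|
|new      top|
|release   up|
|owl    chair|
|calendar    |
|soft  six be|
|happy    owl|
|violin salty|
|keyboard    |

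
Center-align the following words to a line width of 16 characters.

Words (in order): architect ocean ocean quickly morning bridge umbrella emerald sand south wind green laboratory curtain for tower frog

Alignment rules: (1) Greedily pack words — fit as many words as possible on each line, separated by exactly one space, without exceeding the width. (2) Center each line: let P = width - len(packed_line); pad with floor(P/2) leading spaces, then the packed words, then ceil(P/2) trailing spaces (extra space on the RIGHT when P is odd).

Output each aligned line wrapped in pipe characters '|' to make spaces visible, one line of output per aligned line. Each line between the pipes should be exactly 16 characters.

Answer: |architect ocean |
| ocean quickly  |
| morning bridge |
|umbrella emerald|
|sand south wind |
|green laboratory|
|  curtain for   |
|   tower frog   |

Derivation:
Line 1: ['architect', 'ocean'] (min_width=15, slack=1)
Line 2: ['ocean', 'quickly'] (min_width=13, slack=3)
Line 3: ['morning', 'bridge'] (min_width=14, slack=2)
Line 4: ['umbrella', 'emerald'] (min_width=16, slack=0)
Line 5: ['sand', 'south', 'wind'] (min_width=15, slack=1)
Line 6: ['green', 'laboratory'] (min_width=16, slack=0)
Line 7: ['curtain', 'for'] (min_width=11, slack=5)
Line 8: ['tower', 'frog'] (min_width=10, slack=6)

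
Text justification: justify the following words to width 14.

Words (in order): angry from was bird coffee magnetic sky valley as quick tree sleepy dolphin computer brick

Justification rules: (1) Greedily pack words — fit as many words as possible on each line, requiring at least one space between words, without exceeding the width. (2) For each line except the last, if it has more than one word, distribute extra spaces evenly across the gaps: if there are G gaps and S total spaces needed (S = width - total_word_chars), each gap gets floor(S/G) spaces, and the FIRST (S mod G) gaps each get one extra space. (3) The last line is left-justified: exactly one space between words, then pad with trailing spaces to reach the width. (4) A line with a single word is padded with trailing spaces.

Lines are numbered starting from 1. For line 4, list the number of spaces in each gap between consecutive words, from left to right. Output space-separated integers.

Line 1: ['angry', 'from', 'was'] (min_width=14, slack=0)
Line 2: ['bird', 'coffee'] (min_width=11, slack=3)
Line 3: ['magnetic', 'sky'] (min_width=12, slack=2)
Line 4: ['valley', 'as'] (min_width=9, slack=5)
Line 5: ['quick', 'tree'] (min_width=10, slack=4)
Line 6: ['sleepy', 'dolphin'] (min_width=14, slack=0)
Line 7: ['computer', 'brick'] (min_width=14, slack=0)

Answer: 6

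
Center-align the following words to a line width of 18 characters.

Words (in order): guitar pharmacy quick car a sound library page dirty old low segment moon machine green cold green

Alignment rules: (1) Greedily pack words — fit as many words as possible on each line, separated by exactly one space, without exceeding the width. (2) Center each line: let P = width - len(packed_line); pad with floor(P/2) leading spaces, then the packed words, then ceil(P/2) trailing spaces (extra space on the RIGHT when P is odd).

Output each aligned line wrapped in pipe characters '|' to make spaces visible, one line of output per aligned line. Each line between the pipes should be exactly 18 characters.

Answer: | guitar pharmacy  |
|quick car a sound |
|library page dirty|
| old low segment  |
|moon machine green|
|    cold green    |

Derivation:
Line 1: ['guitar', 'pharmacy'] (min_width=15, slack=3)
Line 2: ['quick', 'car', 'a', 'sound'] (min_width=17, slack=1)
Line 3: ['library', 'page', 'dirty'] (min_width=18, slack=0)
Line 4: ['old', 'low', 'segment'] (min_width=15, slack=3)
Line 5: ['moon', 'machine', 'green'] (min_width=18, slack=0)
Line 6: ['cold', 'green'] (min_width=10, slack=8)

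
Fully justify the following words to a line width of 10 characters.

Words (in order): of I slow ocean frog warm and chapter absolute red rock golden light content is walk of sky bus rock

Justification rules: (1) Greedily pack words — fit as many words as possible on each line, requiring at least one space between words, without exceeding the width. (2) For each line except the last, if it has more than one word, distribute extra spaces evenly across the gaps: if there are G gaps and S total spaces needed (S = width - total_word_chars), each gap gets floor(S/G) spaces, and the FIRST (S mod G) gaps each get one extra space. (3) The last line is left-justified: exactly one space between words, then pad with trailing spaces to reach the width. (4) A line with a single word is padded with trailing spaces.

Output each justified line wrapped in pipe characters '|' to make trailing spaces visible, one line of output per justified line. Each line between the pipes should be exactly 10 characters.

Answer: |of  I slow|
|ocean frog|
|warm   and|
|chapter   |
|absolute  |
|red   rock|
|golden    |
|light     |
|content is|
|walk    of|
|sky    bus|
|rock      |

Derivation:
Line 1: ['of', 'I', 'slow'] (min_width=9, slack=1)
Line 2: ['ocean', 'frog'] (min_width=10, slack=0)
Line 3: ['warm', 'and'] (min_width=8, slack=2)
Line 4: ['chapter'] (min_width=7, slack=3)
Line 5: ['absolute'] (min_width=8, slack=2)
Line 6: ['red', 'rock'] (min_width=8, slack=2)
Line 7: ['golden'] (min_width=6, slack=4)
Line 8: ['light'] (min_width=5, slack=5)
Line 9: ['content', 'is'] (min_width=10, slack=0)
Line 10: ['walk', 'of'] (min_width=7, slack=3)
Line 11: ['sky', 'bus'] (min_width=7, slack=3)
Line 12: ['rock'] (min_width=4, slack=6)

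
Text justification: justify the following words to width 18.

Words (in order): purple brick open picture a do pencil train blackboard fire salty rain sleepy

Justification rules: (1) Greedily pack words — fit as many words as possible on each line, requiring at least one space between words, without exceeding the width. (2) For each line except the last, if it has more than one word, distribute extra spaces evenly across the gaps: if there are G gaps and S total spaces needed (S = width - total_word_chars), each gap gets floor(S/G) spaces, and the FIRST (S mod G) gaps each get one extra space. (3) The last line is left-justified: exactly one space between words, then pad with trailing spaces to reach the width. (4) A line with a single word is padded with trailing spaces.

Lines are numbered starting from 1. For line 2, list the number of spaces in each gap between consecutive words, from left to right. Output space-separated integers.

Answer: 4 4

Derivation:
Line 1: ['purple', 'brick', 'open'] (min_width=17, slack=1)
Line 2: ['picture', 'a', 'do'] (min_width=12, slack=6)
Line 3: ['pencil', 'train'] (min_width=12, slack=6)
Line 4: ['blackboard', 'fire'] (min_width=15, slack=3)
Line 5: ['salty', 'rain', 'sleepy'] (min_width=17, slack=1)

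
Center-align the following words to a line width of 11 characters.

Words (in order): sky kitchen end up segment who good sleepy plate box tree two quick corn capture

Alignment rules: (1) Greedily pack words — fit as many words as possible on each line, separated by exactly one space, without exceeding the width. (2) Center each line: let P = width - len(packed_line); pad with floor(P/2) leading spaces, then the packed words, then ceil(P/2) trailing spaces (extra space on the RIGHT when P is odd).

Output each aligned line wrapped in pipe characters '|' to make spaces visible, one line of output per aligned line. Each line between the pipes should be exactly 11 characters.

Answer: |sky kitchen|
|  end up   |
|segment who|
|good sleepy|
| plate box |
| tree two  |
|quick corn |
|  capture  |

Derivation:
Line 1: ['sky', 'kitchen'] (min_width=11, slack=0)
Line 2: ['end', 'up'] (min_width=6, slack=5)
Line 3: ['segment', 'who'] (min_width=11, slack=0)
Line 4: ['good', 'sleepy'] (min_width=11, slack=0)
Line 5: ['plate', 'box'] (min_width=9, slack=2)
Line 6: ['tree', 'two'] (min_width=8, slack=3)
Line 7: ['quick', 'corn'] (min_width=10, slack=1)
Line 8: ['capture'] (min_width=7, slack=4)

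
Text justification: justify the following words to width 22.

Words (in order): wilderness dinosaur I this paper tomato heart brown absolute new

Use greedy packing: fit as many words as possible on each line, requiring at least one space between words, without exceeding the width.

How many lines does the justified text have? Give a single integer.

Answer: 4

Derivation:
Line 1: ['wilderness', 'dinosaur', 'I'] (min_width=21, slack=1)
Line 2: ['this', 'paper', 'tomato'] (min_width=17, slack=5)
Line 3: ['heart', 'brown', 'absolute'] (min_width=20, slack=2)
Line 4: ['new'] (min_width=3, slack=19)
Total lines: 4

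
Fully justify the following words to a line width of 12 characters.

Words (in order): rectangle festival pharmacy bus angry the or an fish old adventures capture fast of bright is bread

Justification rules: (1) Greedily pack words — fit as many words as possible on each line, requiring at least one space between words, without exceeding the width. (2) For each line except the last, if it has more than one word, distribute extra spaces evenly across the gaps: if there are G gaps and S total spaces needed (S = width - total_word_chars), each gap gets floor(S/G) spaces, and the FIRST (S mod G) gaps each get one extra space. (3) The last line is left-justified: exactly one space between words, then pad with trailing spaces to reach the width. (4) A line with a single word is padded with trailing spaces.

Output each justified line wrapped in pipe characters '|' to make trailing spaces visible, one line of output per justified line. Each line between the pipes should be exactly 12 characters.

Answer: |rectangle   |
|festival    |
|pharmacy bus|
|angry the or|
|an  fish old|
|adventures  |
|capture fast|
|of bright is|
|bread       |

Derivation:
Line 1: ['rectangle'] (min_width=9, slack=3)
Line 2: ['festival'] (min_width=8, slack=4)
Line 3: ['pharmacy', 'bus'] (min_width=12, slack=0)
Line 4: ['angry', 'the', 'or'] (min_width=12, slack=0)
Line 5: ['an', 'fish', 'old'] (min_width=11, slack=1)
Line 6: ['adventures'] (min_width=10, slack=2)
Line 7: ['capture', 'fast'] (min_width=12, slack=0)
Line 8: ['of', 'bright', 'is'] (min_width=12, slack=0)
Line 9: ['bread'] (min_width=5, slack=7)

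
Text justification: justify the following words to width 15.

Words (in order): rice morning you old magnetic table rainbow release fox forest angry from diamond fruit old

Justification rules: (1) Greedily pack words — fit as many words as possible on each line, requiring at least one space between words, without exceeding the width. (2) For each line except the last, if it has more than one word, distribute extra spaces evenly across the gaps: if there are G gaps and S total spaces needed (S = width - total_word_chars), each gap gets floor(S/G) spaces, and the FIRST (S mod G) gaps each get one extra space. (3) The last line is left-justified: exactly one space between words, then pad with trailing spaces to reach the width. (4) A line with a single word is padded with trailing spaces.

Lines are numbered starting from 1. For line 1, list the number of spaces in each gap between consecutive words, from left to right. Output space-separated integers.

Answer: 4

Derivation:
Line 1: ['rice', 'morning'] (min_width=12, slack=3)
Line 2: ['you', 'old'] (min_width=7, slack=8)
Line 3: ['magnetic', 'table'] (min_width=14, slack=1)
Line 4: ['rainbow', 'release'] (min_width=15, slack=0)
Line 5: ['fox', 'forest'] (min_width=10, slack=5)
Line 6: ['angry', 'from'] (min_width=10, slack=5)
Line 7: ['diamond', 'fruit'] (min_width=13, slack=2)
Line 8: ['old'] (min_width=3, slack=12)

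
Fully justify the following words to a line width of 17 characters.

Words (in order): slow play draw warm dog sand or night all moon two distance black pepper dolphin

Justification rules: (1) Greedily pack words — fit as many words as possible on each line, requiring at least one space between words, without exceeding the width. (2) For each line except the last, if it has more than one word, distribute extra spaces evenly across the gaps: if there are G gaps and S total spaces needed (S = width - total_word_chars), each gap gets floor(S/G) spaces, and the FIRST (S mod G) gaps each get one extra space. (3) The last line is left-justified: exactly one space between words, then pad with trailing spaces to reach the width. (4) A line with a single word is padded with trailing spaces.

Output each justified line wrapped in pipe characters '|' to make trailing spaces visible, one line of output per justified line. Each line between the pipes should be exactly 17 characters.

Answer: |slow   play  draw|
|warm  dog sand or|
|night   all  moon|
|two      distance|
|black      pepper|
|dolphin          |

Derivation:
Line 1: ['slow', 'play', 'draw'] (min_width=14, slack=3)
Line 2: ['warm', 'dog', 'sand', 'or'] (min_width=16, slack=1)
Line 3: ['night', 'all', 'moon'] (min_width=14, slack=3)
Line 4: ['two', 'distance'] (min_width=12, slack=5)
Line 5: ['black', 'pepper'] (min_width=12, slack=5)
Line 6: ['dolphin'] (min_width=7, slack=10)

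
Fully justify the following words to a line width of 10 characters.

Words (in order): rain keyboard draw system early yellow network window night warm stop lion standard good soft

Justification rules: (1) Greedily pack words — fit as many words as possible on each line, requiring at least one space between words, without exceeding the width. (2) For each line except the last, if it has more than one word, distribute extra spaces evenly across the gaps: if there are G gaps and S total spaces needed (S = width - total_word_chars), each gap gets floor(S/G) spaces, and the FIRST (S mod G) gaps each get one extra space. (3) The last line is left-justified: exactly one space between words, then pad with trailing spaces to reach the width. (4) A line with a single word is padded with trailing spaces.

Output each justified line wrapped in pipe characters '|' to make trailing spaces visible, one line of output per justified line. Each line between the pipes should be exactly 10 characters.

Line 1: ['rain'] (min_width=4, slack=6)
Line 2: ['keyboard'] (min_width=8, slack=2)
Line 3: ['draw'] (min_width=4, slack=6)
Line 4: ['system'] (min_width=6, slack=4)
Line 5: ['early'] (min_width=5, slack=5)
Line 6: ['yellow'] (min_width=6, slack=4)
Line 7: ['network'] (min_width=7, slack=3)
Line 8: ['window'] (min_width=6, slack=4)
Line 9: ['night', 'warm'] (min_width=10, slack=0)
Line 10: ['stop', 'lion'] (min_width=9, slack=1)
Line 11: ['standard'] (min_width=8, slack=2)
Line 12: ['good', 'soft'] (min_width=9, slack=1)

Answer: |rain      |
|keyboard  |
|draw      |
|system    |
|early     |
|yellow    |
|network   |
|window    |
|night warm|
|stop  lion|
|standard  |
|good soft |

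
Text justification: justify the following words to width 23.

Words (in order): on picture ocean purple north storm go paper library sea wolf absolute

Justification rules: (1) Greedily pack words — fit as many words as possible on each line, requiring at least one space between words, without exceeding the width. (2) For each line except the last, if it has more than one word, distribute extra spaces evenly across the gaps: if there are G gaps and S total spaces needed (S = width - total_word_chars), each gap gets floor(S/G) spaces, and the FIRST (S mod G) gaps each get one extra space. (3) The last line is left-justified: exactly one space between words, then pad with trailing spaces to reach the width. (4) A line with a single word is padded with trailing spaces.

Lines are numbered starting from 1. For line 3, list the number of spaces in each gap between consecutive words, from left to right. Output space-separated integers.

Answer: 5 4

Derivation:
Line 1: ['on', 'picture', 'ocean', 'purple'] (min_width=23, slack=0)
Line 2: ['north', 'storm', 'go', 'paper'] (min_width=20, slack=3)
Line 3: ['library', 'sea', 'wolf'] (min_width=16, slack=7)
Line 4: ['absolute'] (min_width=8, slack=15)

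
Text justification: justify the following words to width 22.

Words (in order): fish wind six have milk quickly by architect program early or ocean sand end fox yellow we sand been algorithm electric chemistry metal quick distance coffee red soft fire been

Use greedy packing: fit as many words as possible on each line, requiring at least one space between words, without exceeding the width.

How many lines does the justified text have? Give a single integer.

Line 1: ['fish', 'wind', 'six', 'have'] (min_width=18, slack=4)
Line 2: ['milk', 'quickly', 'by'] (min_width=15, slack=7)
Line 3: ['architect', 'program'] (min_width=17, slack=5)
Line 4: ['early', 'or', 'ocean', 'sand'] (min_width=19, slack=3)
Line 5: ['end', 'fox', 'yellow', 'we', 'sand'] (min_width=22, slack=0)
Line 6: ['been', 'algorithm'] (min_width=14, slack=8)
Line 7: ['electric', 'chemistry'] (min_width=18, slack=4)
Line 8: ['metal', 'quick', 'distance'] (min_width=20, slack=2)
Line 9: ['coffee', 'red', 'soft', 'fire'] (min_width=20, slack=2)
Line 10: ['been'] (min_width=4, slack=18)
Total lines: 10

Answer: 10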